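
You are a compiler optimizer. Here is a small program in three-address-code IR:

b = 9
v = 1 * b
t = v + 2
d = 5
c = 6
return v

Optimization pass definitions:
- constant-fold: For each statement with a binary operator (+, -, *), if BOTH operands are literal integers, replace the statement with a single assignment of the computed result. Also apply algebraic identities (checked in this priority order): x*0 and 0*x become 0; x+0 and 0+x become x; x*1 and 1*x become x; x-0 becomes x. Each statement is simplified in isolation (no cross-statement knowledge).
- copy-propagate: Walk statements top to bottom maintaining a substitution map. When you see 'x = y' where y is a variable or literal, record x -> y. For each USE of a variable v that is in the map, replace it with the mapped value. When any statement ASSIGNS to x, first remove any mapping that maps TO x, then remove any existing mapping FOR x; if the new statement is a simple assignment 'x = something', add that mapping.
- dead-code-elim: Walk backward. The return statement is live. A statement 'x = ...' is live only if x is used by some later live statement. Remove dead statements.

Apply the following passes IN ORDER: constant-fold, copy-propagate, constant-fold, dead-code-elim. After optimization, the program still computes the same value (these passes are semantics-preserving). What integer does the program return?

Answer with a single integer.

Initial IR:
  b = 9
  v = 1 * b
  t = v + 2
  d = 5
  c = 6
  return v
After constant-fold (6 stmts):
  b = 9
  v = b
  t = v + 2
  d = 5
  c = 6
  return v
After copy-propagate (6 stmts):
  b = 9
  v = 9
  t = 9 + 2
  d = 5
  c = 6
  return 9
After constant-fold (6 stmts):
  b = 9
  v = 9
  t = 11
  d = 5
  c = 6
  return 9
After dead-code-elim (1 stmts):
  return 9
Evaluate:
  b = 9  =>  b = 9
  v = 1 * b  =>  v = 9
  t = v + 2  =>  t = 11
  d = 5  =>  d = 5
  c = 6  =>  c = 6
  return v = 9

Answer: 9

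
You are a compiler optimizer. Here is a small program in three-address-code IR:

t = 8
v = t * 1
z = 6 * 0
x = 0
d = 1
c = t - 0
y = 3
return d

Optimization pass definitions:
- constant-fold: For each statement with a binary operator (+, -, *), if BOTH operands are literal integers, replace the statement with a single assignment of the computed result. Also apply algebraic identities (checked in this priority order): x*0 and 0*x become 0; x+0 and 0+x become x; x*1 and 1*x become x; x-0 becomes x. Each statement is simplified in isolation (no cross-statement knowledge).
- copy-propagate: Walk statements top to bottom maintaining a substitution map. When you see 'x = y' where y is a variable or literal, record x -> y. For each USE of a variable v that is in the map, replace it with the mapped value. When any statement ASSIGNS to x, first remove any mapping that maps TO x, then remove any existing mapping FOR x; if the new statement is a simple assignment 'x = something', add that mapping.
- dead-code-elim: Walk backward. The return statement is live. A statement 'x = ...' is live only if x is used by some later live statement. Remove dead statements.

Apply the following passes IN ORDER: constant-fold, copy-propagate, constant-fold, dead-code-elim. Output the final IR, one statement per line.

Answer: return 1

Derivation:
Initial IR:
  t = 8
  v = t * 1
  z = 6 * 0
  x = 0
  d = 1
  c = t - 0
  y = 3
  return d
After constant-fold (8 stmts):
  t = 8
  v = t
  z = 0
  x = 0
  d = 1
  c = t
  y = 3
  return d
After copy-propagate (8 stmts):
  t = 8
  v = 8
  z = 0
  x = 0
  d = 1
  c = 8
  y = 3
  return 1
After constant-fold (8 stmts):
  t = 8
  v = 8
  z = 0
  x = 0
  d = 1
  c = 8
  y = 3
  return 1
After dead-code-elim (1 stmts):
  return 1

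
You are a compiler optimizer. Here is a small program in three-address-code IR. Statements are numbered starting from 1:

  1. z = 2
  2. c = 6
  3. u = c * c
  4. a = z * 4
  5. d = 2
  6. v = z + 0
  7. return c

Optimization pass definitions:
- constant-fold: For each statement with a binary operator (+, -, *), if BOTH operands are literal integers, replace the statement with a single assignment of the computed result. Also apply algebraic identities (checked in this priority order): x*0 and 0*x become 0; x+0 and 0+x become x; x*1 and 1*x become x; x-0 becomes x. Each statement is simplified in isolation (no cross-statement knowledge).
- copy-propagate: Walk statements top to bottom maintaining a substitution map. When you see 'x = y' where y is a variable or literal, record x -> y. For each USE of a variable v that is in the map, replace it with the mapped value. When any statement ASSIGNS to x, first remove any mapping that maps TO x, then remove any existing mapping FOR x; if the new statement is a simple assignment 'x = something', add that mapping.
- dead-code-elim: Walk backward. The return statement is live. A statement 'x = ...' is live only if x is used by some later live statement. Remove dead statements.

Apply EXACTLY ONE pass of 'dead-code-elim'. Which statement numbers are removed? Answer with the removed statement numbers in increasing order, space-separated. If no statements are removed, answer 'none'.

Answer: 1 3 4 5 6

Derivation:
Backward liveness scan:
Stmt 1 'z = 2': DEAD (z not in live set [])
Stmt 2 'c = 6': KEEP (c is live); live-in = []
Stmt 3 'u = c * c': DEAD (u not in live set ['c'])
Stmt 4 'a = z * 4': DEAD (a not in live set ['c'])
Stmt 5 'd = 2': DEAD (d not in live set ['c'])
Stmt 6 'v = z + 0': DEAD (v not in live set ['c'])
Stmt 7 'return c': KEEP (return); live-in = ['c']
Removed statement numbers: [1, 3, 4, 5, 6]
Surviving IR:
  c = 6
  return c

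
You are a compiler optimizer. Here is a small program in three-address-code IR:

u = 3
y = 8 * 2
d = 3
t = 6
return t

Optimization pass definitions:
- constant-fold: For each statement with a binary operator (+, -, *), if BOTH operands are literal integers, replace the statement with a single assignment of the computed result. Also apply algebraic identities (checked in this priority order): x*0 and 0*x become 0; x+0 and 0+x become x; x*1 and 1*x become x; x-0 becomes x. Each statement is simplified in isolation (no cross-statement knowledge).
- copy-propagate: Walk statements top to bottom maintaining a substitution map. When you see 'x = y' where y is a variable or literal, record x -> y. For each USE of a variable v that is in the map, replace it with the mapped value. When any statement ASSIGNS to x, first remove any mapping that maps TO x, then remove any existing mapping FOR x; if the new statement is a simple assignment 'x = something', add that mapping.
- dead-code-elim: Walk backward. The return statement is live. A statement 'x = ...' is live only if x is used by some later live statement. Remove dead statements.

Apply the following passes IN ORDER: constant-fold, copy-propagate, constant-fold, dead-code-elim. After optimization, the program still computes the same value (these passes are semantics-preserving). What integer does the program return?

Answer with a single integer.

Answer: 6

Derivation:
Initial IR:
  u = 3
  y = 8 * 2
  d = 3
  t = 6
  return t
After constant-fold (5 stmts):
  u = 3
  y = 16
  d = 3
  t = 6
  return t
After copy-propagate (5 stmts):
  u = 3
  y = 16
  d = 3
  t = 6
  return 6
After constant-fold (5 stmts):
  u = 3
  y = 16
  d = 3
  t = 6
  return 6
After dead-code-elim (1 stmts):
  return 6
Evaluate:
  u = 3  =>  u = 3
  y = 8 * 2  =>  y = 16
  d = 3  =>  d = 3
  t = 6  =>  t = 6
  return t = 6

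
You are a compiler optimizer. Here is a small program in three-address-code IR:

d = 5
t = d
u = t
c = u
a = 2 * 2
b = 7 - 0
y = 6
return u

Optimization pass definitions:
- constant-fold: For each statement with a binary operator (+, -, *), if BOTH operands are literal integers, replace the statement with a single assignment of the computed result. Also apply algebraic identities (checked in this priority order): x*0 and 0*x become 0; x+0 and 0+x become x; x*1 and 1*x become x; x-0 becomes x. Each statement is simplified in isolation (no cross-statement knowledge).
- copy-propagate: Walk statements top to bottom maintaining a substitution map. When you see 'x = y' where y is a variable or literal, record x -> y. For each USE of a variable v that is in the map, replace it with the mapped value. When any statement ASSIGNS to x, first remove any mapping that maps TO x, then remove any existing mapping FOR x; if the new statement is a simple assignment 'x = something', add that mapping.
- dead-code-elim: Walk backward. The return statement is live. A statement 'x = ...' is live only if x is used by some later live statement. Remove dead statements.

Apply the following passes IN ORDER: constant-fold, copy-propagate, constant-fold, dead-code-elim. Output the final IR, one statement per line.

Answer: return 5

Derivation:
Initial IR:
  d = 5
  t = d
  u = t
  c = u
  a = 2 * 2
  b = 7 - 0
  y = 6
  return u
After constant-fold (8 stmts):
  d = 5
  t = d
  u = t
  c = u
  a = 4
  b = 7
  y = 6
  return u
After copy-propagate (8 stmts):
  d = 5
  t = 5
  u = 5
  c = 5
  a = 4
  b = 7
  y = 6
  return 5
After constant-fold (8 stmts):
  d = 5
  t = 5
  u = 5
  c = 5
  a = 4
  b = 7
  y = 6
  return 5
After dead-code-elim (1 stmts):
  return 5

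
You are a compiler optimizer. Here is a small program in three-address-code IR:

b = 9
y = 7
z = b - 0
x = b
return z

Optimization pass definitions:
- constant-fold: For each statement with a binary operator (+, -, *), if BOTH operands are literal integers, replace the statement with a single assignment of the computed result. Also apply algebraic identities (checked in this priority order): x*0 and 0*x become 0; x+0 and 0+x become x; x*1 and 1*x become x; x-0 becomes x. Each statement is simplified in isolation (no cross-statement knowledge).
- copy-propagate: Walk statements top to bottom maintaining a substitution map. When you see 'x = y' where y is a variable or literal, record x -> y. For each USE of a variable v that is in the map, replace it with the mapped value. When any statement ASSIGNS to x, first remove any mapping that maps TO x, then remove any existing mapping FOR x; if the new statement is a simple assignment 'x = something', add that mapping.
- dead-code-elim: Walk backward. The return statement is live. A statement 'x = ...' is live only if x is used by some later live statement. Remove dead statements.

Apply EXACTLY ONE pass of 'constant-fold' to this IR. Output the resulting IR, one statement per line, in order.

Answer: b = 9
y = 7
z = b
x = b
return z

Derivation:
Applying constant-fold statement-by-statement:
  [1] b = 9  (unchanged)
  [2] y = 7  (unchanged)
  [3] z = b - 0  -> z = b
  [4] x = b  (unchanged)
  [5] return z  (unchanged)
Result (5 stmts):
  b = 9
  y = 7
  z = b
  x = b
  return z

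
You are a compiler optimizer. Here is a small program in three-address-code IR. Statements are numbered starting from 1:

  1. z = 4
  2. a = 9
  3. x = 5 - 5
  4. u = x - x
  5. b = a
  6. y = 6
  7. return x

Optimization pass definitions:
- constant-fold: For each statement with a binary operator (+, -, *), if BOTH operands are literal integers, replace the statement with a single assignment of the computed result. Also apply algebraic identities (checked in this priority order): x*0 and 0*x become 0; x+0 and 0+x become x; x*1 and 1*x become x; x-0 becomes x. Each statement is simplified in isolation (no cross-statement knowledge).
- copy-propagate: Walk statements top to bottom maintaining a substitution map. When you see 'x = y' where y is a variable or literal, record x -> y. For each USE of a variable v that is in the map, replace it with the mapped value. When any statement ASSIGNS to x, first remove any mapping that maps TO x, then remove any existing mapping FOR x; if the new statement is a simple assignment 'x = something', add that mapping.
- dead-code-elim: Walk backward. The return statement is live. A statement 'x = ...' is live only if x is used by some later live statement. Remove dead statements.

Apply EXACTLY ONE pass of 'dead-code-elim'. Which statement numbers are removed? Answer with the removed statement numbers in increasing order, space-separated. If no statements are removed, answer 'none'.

Backward liveness scan:
Stmt 1 'z = 4': DEAD (z not in live set [])
Stmt 2 'a = 9': DEAD (a not in live set [])
Stmt 3 'x = 5 - 5': KEEP (x is live); live-in = []
Stmt 4 'u = x - x': DEAD (u not in live set ['x'])
Stmt 5 'b = a': DEAD (b not in live set ['x'])
Stmt 6 'y = 6': DEAD (y not in live set ['x'])
Stmt 7 'return x': KEEP (return); live-in = ['x']
Removed statement numbers: [1, 2, 4, 5, 6]
Surviving IR:
  x = 5 - 5
  return x

Answer: 1 2 4 5 6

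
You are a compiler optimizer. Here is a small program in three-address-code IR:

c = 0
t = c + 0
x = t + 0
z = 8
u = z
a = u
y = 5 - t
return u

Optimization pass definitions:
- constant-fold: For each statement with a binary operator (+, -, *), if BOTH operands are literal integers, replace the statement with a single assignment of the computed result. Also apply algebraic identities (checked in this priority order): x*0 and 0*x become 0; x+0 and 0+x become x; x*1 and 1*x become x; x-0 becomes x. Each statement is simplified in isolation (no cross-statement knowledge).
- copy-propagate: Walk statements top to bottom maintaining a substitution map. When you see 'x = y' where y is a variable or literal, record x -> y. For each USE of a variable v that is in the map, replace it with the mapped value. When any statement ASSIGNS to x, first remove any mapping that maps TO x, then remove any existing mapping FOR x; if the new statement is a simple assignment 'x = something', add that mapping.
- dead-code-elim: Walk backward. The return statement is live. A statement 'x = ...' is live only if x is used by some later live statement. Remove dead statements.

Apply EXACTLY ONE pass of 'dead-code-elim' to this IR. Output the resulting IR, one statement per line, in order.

Applying dead-code-elim statement-by-statement:
  [8] return u  -> KEEP (return); live=['u']
  [7] y = 5 - t  -> DEAD (y not live)
  [6] a = u  -> DEAD (a not live)
  [5] u = z  -> KEEP; live=['z']
  [4] z = 8  -> KEEP; live=[]
  [3] x = t + 0  -> DEAD (x not live)
  [2] t = c + 0  -> DEAD (t not live)
  [1] c = 0  -> DEAD (c not live)
Result (3 stmts):
  z = 8
  u = z
  return u

Answer: z = 8
u = z
return u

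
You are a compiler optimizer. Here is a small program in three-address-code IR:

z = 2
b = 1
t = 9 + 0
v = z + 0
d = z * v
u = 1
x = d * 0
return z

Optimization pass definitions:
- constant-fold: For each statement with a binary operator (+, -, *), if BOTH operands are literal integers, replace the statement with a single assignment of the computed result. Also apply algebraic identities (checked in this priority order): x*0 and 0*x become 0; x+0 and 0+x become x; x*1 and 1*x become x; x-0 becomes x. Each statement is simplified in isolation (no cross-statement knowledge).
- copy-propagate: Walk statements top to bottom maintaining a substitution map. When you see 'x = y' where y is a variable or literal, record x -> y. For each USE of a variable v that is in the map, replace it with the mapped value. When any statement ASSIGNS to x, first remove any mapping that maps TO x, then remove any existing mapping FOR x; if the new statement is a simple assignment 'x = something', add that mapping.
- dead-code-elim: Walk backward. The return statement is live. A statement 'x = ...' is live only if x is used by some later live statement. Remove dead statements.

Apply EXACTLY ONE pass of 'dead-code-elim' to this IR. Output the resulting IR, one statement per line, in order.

Applying dead-code-elim statement-by-statement:
  [8] return z  -> KEEP (return); live=['z']
  [7] x = d * 0  -> DEAD (x not live)
  [6] u = 1  -> DEAD (u not live)
  [5] d = z * v  -> DEAD (d not live)
  [4] v = z + 0  -> DEAD (v not live)
  [3] t = 9 + 0  -> DEAD (t not live)
  [2] b = 1  -> DEAD (b not live)
  [1] z = 2  -> KEEP; live=[]
Result (2 stmts):
  z = 2
  return z

Answer: z = 2
return z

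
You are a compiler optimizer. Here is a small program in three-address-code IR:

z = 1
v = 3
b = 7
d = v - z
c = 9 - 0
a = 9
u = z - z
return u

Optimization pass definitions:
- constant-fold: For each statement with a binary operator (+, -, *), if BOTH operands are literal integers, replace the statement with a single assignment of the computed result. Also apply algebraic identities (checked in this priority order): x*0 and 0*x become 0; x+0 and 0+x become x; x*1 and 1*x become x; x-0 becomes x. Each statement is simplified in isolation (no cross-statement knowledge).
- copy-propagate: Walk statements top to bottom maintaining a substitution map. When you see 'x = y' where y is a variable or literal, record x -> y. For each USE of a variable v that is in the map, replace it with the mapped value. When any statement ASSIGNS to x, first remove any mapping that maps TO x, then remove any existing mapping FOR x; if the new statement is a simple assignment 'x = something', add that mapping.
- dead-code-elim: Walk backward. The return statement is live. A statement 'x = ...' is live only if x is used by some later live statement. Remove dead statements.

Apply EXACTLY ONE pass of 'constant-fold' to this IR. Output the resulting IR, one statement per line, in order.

Answer: z = 1
v = 3
b = 7
d = v - z
c = 9
a = 9
u = z - z
return u

Derivation:
Applying constant-fold statement-by-statement:
  [1] z = 1  (unchanged)
  [2] v = 3  (unchanged)
  [3] b = 7  (unchanged)
  [4] d = v - z  (unchanged)
  [5] c = 9 - 0  -> c = 9
  [6] a = 9  (unchanged)
  [7] u = z - z  (unchanged)
  [8] return u  (unchanged)
Result (8 stmts):
  z = 1
  v = 3
  b = 7
  d = v - z
  c = 9
  a = 9
  u = z - z
  return u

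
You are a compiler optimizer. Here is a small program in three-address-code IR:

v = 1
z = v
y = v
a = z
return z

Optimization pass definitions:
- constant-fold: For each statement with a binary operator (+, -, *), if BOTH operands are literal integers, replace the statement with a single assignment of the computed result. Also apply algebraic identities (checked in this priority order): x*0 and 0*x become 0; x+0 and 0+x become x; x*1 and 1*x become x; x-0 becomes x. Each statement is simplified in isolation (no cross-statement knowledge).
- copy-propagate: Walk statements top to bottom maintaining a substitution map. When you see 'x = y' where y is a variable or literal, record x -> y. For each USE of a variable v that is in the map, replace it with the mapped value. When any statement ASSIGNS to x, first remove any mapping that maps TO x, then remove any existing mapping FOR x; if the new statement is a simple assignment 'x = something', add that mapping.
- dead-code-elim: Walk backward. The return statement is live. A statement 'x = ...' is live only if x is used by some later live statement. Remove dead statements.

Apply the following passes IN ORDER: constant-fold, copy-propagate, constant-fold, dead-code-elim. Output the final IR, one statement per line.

Initial IR:
  v = 1
  z = v
  y = v
  a = z
  return z
After constant-fold (5 stmts):
  v = 1
  z = v
  y = v
  a = z
  return z
After copy-propagate (5 stmts):
  v = 1
  z = 1
  y = 1
  a = 1
  return 1
After constant-fold (5 stmts):
  v = 1
  z = 1
  y = 1
  a = 1
  return 1
After dead-code-elim (1 stmts):
  return 1

Answer: return 1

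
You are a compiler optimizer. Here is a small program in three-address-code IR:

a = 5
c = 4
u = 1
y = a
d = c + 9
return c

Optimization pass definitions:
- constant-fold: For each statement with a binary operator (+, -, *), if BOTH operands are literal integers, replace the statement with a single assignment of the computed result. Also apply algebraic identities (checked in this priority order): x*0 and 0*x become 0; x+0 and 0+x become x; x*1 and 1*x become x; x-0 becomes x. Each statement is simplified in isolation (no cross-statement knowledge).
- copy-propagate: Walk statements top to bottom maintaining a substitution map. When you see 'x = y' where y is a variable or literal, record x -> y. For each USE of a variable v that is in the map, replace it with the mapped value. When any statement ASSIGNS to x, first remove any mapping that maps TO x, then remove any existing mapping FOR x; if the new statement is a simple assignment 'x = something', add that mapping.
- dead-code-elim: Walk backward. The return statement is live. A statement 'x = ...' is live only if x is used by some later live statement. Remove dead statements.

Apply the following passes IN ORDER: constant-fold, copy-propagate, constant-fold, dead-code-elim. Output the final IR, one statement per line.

Answer: return 4

Derivation:
Initial IR:
  a = 5
  c = 4
  u = 1
  y = a
  d = c + 9
  return c
After constant-fold (6 stmts):
  a = 5
  c = 4
  u = 1
  y = a
  d = c + 9
  return c
After copy-propagate (6 stmts):
  a = 5
  c = 4
  u = 1
  y = 5
  d = 4 + 9
  return 4
After constant-fold (6 stmts):
  a = 5
  c = 4
  u = 1
  y = 5
  d = 13
  return 4
After dead-code-elim (1 stmts):
  return 4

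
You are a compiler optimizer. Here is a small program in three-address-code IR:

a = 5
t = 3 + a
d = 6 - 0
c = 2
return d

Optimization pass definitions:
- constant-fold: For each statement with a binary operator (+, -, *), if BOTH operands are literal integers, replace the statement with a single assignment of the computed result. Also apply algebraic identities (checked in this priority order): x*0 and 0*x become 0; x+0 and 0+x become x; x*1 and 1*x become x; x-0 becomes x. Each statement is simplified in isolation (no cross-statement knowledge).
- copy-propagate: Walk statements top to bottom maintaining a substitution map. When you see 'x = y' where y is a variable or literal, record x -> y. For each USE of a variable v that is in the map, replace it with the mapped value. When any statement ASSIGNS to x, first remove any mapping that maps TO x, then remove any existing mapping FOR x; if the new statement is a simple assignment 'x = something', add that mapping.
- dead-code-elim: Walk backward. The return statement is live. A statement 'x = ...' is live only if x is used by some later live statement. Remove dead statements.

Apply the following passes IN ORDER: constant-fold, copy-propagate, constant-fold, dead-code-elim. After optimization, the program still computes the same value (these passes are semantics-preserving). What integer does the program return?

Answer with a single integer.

Answer: 6

Derivation:
Initial IR:
  a = 5
  t = 3 + a
  d = 6 - 0
  c = 2
  return d
After constant-fold (5 stmts):
  a = 5
  t = 3 + a
  d = 6
  c = 2
  return d
After copy-propagate (5 stmts):
  a = 5
  t = 3 + 5
  d = 6
  c = 2
  return 6
After constant-fold (5 stmts):
  a = 5
  t = 8
  d = 6
  c = 2
  return 6
After dead-code-elim (1 stmts):
  return 6
Evaluate:
  a = 5  =>  a = 5
  t = 3 + a  =>  t = 8
  d = 6 - 0  =>  d = 6
  c = 2  =>  c = 2
  return d = 6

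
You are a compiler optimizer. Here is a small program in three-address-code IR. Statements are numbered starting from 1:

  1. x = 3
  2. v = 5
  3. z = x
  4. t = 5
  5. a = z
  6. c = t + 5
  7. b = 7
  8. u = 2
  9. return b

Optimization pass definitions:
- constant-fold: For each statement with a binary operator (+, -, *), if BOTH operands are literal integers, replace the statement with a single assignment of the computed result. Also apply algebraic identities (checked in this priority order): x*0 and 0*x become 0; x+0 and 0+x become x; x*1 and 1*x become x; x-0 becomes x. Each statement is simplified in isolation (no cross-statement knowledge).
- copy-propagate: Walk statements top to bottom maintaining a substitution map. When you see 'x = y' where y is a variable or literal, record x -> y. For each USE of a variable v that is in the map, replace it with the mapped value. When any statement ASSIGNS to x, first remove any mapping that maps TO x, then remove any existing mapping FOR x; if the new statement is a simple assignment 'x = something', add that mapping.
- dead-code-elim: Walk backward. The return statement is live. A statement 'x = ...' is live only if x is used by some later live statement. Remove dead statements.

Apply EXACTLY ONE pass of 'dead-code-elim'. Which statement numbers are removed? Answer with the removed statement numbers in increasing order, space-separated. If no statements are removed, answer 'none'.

Answer: 1 2 3 4 5 6 8

Derivation:
Backward liveness scan:
Stmt 1 'x = 3': DEAD (x not in live set [])
Stmt 2 'v = 5': DEAD (v not in live set [])
Stmt 3 'z = x': DEAD (z not in live set [])
Stmt 4 't = 5': DEAD (t not in live set [])
Stmt 5 'a = z': DEAD (a not in live set [])
Stmt 6 'c = t + 5': DEAD (c not in live set [])
Stmt 7 'b = 7': KEEP (b is live); live-in = []
Stmt 8 'u = 2': DEAD (u not in live set ['b'])
Stmt 9 'return b': KEEP (return); live-in = ['b']
Removed statement numbers: [1, 2, 3, 4, 5, 6, 8]
Surviving IR:
  b = 7
  return b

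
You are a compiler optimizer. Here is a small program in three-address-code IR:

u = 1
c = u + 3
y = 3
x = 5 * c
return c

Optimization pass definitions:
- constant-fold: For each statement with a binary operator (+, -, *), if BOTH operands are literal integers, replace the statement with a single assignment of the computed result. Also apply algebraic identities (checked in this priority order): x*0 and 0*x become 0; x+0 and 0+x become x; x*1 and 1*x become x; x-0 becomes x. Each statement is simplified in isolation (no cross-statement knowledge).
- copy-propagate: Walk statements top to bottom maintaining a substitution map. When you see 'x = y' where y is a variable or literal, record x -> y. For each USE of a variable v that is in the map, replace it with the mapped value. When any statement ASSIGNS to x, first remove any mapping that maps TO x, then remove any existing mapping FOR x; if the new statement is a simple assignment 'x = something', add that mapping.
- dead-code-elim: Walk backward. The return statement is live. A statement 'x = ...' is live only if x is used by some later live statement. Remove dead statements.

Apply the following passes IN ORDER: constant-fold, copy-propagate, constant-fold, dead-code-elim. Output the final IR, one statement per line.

Answer: c = 4
return c

Derivation:
Initial IR:
  u = 1
  c = u + 3
  y = 3
  x = 5 * c
  return c
After constant-fold (5 stmts):
  u = 1
  c = u + 3
  y = 3
  x = 5 * c
  return c
After copy-propagate (5 stmts):
  u = 1
  c = 1 + 3
  y = 3
  x = 5 * c
  return c
After constant-fold (5 stmts):
  u = 1
  c = 4
  y = 3
  x = 5 * c
  return c
After dead-code-elim (2 stmts):
  c = 4
  return c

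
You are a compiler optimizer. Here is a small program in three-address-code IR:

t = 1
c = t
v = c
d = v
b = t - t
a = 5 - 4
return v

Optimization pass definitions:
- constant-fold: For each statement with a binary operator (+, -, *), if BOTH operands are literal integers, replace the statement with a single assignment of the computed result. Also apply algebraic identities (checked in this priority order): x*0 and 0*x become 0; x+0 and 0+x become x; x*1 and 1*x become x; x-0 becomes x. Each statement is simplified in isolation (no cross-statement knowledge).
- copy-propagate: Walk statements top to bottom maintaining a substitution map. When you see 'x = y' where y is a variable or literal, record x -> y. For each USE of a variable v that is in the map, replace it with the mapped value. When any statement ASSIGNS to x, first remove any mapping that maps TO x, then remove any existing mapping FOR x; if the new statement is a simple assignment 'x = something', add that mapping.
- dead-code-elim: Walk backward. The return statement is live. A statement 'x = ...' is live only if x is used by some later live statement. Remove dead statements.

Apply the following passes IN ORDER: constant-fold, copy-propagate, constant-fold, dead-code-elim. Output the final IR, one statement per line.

Answer: return 1

Derivation:
Initial IR:
  t = 1
  c = t
  v = c
  d = v
  b = t - t
  a = 5 - 4
  return v
After constant-fold (7 stmts):
  t = 1
  c = t
  v = c
  d = v
  b = t - t
  a = 1
  return v
After copy-propagate (7 stmts):
  t = 1
  c = 1
  v = 1
  d = 1
  b = 1 - 1
  a = 1
  return 1
After constant-fold (7 stmts):
  t = 1
  c = 1
  v = 1
  d = 1
  b = 0
  a = 1
  return 1
After dead-code-elim (1 stmts):
  return 1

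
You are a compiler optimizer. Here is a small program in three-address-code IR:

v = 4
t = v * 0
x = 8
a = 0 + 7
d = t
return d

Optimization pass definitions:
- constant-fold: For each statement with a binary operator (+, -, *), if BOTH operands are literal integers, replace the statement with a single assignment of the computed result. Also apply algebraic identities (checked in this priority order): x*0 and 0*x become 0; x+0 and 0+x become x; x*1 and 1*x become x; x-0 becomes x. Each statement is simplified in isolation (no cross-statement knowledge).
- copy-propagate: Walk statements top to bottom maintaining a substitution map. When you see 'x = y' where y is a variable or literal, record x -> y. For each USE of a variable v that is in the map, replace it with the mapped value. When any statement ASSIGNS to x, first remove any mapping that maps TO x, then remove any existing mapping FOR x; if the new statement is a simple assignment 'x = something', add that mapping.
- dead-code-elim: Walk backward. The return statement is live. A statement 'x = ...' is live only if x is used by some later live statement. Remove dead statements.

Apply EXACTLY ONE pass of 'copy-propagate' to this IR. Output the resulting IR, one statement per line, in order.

Applying copy-propagate statement-by-statement:
  [1] v = 4  (unchanged)
  [2] t = v * 0  -> t = 4 * 0
  [3] x = 8  (unchanged)
  [4] a = 0 + 7  (unchanged)
  [5] d = t  (unchanged)
  [6] return d  -> return t
Result (6 stmts):
  v = 4
  t = 4 * 0
  x = 8
  a = 0 + 7
  d = t
  return t

Answer: v = 4
t = 4 * 0
x = 8
a = 0 + 7
d = t
return t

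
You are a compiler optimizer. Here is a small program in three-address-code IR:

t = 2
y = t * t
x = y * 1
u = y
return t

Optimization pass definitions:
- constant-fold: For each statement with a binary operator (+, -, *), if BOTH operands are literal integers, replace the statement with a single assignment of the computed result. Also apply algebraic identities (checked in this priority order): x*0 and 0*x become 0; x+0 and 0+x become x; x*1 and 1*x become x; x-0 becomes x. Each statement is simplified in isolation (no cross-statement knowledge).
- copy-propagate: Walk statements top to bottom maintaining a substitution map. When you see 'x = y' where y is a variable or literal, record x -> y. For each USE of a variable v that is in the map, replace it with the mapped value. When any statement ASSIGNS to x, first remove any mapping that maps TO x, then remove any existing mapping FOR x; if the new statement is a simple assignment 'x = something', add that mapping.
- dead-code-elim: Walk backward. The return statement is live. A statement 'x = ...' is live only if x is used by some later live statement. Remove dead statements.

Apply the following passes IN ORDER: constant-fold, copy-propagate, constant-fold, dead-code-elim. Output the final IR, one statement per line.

Initial IR:
  t = 2
  y = t * t
  x = y * 1
  u = y
  return t
After constant-fold (5 stmts):
  t = 2
  y = t * t
  x = y
  u = y
  return t
After copy-propagate (5 stmts):
  t = 2
  y = 2 * 2
  x = y
  u = y
  return 2
After constant-fold (5 stmts):
  t = 2
  y = 4
  x = y
  u = y
  return 2
After dead-code-elim (1 stmts):
  return 2

Answer: return 2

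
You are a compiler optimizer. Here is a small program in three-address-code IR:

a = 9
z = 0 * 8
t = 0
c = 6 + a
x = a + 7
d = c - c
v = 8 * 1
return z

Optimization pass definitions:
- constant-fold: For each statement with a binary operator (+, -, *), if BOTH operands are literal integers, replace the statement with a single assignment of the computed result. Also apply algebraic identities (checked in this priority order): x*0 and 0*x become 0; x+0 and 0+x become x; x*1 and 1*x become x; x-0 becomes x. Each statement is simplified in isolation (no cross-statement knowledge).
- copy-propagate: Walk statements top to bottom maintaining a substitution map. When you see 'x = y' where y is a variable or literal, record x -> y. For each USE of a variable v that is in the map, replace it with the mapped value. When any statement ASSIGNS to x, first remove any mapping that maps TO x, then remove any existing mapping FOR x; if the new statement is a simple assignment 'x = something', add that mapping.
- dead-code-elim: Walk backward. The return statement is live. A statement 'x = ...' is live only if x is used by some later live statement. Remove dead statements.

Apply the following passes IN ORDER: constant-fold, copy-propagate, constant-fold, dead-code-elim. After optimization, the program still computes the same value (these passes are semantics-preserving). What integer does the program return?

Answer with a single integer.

Answer: 0

Derivation:
Initial IR:
  a = 9
  z = 0 * 8
  t = 0
  c = 6 + a
  x = a + 7
  d = c - c
  v = 8 * 1
  return z
After constant-fold (8 stmts):
  a = 9
  z = 0
  t = 0
  c = 6 + a
  x = a + 7
  d = c - c
  v = 8
  return z
After copy-propagate (8 stmts):
  a = 9
  z = 0
  t = 0
  c = 6 + 9
  x = 9 + 7
  d = c - c
  v = 8
  return 0
After constant-fold (8 stmts):
  a = 9
  z = 0
  t = 0
  c = 15
  x = 16
  d = c - c
  v = 8
  return 0
After dead-code-elim (1 stmts):
  return 0
Evaluate:
  a = 9  =>  a = 9
  z = 0 * 8  =>  z = 0
  t = 0  =>  t = 0
  c = 6 + a  =>  c = 15
  x = a + 7  =>  x = 16
  d = c - c  =>  d = 0
  v = 8 * 1  =>  v = 8
  return z = 0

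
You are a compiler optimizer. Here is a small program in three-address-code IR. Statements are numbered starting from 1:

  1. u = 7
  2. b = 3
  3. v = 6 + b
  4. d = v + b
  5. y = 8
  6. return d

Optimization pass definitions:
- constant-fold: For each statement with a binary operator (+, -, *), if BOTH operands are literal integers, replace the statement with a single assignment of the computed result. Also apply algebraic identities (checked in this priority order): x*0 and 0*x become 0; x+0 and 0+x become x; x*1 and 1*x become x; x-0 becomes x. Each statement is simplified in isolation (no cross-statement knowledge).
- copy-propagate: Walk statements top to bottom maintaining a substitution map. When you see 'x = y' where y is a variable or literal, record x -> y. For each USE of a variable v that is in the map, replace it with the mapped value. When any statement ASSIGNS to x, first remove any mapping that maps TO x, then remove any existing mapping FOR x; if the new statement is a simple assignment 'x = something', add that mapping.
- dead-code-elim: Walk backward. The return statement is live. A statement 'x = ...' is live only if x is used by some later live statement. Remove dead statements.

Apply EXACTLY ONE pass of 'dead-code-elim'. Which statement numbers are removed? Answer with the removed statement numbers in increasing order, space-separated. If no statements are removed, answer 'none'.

Backward liveness scan:
Stmt 1 'u = 7': DEAD (u not in live set [])
Stmt 2 'b = 3': KEEP (b is live); live-in = []
Stmt 3 'v = 6 + b': KEEP (v is live); live-in = ['b']
Stmt 4 'd = v + b': KEEP (d is live); live-in = ['b', 'v']
Stmt 5 'y = 8': DEAD (y not in live set ['d'])
Stmt 6 'return d': KEEP (return); live-in = ['d']
Removed statement numbers: [1, 5]
Surviving IR:
  b = 3
  v = 6 + b
  d = v + b
  return d

Answer: 1 5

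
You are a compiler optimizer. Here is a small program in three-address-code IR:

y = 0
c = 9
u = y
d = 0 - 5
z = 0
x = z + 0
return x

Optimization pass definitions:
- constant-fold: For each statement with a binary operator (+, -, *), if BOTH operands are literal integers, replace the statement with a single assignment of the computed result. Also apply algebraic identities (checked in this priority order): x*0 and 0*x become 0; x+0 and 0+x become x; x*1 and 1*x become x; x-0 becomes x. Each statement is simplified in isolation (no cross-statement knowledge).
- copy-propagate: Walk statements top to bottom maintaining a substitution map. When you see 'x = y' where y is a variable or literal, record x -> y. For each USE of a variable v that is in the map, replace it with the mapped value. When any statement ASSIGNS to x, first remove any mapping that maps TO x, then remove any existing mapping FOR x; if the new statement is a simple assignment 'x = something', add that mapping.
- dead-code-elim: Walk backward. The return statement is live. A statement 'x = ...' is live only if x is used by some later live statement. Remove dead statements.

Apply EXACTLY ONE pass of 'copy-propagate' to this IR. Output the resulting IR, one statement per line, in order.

Applying copy-propagate statement-by-statement:
  [1] y = 0  (unchanged)
  [2] c = 9  (unchanged)
  [3] u = y  -> u = 0
  [4] d = 0 - 5  (unchanged)
  [5] z = 0  (unchanged)
  [6] x = z + 0  -> x = 0 + 0
  [7] return x  (unchanged)
Result (7 stmts):
  y = 0
  c = 9
  u = 0
  d = 0 - 5
  z = 0
  x = 0 + 0
  return x

Answer: y = 0
c = 9
u = 0
d = 0 - 5
z = 0
x = 0 + 0
return x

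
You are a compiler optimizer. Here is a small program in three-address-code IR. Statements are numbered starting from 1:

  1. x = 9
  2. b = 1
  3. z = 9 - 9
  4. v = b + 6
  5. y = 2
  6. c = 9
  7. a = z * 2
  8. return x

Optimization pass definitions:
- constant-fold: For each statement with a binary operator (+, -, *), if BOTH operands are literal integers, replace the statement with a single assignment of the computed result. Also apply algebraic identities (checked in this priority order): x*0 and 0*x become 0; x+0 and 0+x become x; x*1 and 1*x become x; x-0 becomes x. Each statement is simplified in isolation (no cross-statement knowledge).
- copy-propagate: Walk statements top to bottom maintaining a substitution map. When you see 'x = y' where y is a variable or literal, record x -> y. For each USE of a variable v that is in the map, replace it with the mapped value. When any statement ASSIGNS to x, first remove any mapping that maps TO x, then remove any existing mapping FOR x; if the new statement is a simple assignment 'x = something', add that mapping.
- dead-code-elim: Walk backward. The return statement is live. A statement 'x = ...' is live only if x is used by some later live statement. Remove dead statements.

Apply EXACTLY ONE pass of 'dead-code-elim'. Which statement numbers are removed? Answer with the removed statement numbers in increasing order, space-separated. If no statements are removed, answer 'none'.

Answer: 2 3 4 5 6 7

Derivation:
Backward liveness scan:
Stmt 1 'x = 9': KEEP (x is live); live-in = []
Stmt 2 'b = 1': DEAD (b not in live set ['x'])
Stmt 3 'z = 9 - 9': DEAD (z not in live set ['x'])
Stmt 4 'v = b + 6': DEAD (v not in live set ['x'])
Stmt 5 'y = 2': DEAD (y not in live set ['x'])
Stmt 6 'c = 9': DEAD (c not in live set ['x'])
Stmt 7 'a = z * 2': DEAD (a not in live set ['x'])
Stmt 8 'return x': KEEP (return); live-in = ['x']
Removed statement numbers: [2, 3, 4, 5, 6, 7]
Surviving IR:
  x = 9
  return x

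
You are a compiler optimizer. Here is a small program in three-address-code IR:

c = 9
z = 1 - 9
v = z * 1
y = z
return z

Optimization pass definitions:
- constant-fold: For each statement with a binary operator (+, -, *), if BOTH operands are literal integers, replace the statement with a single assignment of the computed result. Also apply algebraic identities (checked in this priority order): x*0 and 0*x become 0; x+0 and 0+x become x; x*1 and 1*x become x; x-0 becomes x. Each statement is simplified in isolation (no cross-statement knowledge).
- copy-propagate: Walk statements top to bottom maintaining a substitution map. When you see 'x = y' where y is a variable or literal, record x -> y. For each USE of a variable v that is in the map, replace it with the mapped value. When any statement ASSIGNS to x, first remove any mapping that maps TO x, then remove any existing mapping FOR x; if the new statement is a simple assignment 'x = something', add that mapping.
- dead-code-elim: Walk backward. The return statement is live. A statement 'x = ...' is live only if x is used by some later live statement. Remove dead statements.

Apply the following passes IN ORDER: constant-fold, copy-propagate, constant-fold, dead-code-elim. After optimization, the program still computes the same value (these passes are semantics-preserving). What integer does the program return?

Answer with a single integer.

Answer: -8

Derivation:
Initial IR:
  c = 9
  z = 1 - 9
  v = z * 1
  y = z
  return z
After constant-fold (5 stmts):
  c = 9
  z = -8
  v = z
  y = z
  return z
After copy-propagate (5 stmts):
  c = 9
  z = -8
  v = -8
  y = -8
  return -8
After constant-fold (5 stmts):
  c = 9
  z = -8
  v = -8
  y = -8
  return -8
After dead-code-elim (1 stmts):
  return -8
Evaluate:
  c = 9  =>  c = 9
  z = 1 - 9  =>  z = -8
  v = z * 1  =>  v = -8
  y = z  =>  y = -8
  return z = -8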